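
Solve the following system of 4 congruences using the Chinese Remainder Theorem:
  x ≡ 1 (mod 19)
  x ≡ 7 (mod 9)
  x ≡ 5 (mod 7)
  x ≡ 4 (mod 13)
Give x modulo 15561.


Product of moduli M = 19 · 9 · 7 · 13 = 15561.
Merge one congruence at a time:
  Start: x ≡ 1 (mod 19).
  Combine with x ≡ 7 (mod 9); new modulus lcm = 171.
    Write x = 1 + 19·t and substitute into x ≡ 7 (mod 9): 19·t ≡ 7 − 1 = 6 (mod 9).
    Reduce coefficients mod 9: 1·t ≡ 6 (mod 9).
    So t ≡ 6 (mod 9).
    Then x = 1 + 19·6 = 115, valid modulo lcm(19, 9) = 171: x ≡ 115 (mod 171).
  Combine with x ≡ 5 (mod 7); new modulus lcm = 1197.
    Write x = 115 + 171·t and substitute into x ≡ 5 (mod 7): 171·t ≡ 5 − 115 = -110 (mod 7).
    Reduce coefficients mod 7: 3·t ≡ 2 (mod 7).
    The inverse of 3 mod 7 is 5 (since 3·5 = 15 = 2·7 + 1), so t ≡ 5·2 = 10 ≡ 3 (mod 7).
    Then x = 115 + 171·3 = 628, valid modulo lcm(171, 7) = 1197: x ≡ 628 (mod 1197).
  Combine with x ≡ 4 (mod 13); new modulus lcm = 15561.
    Write x = 628 + 1197·t and substitute into x ≡ 4 (mod 13): 1197·t ≡ 4 − 628 = -624 (mod 13).
    Reduce coefficients mod 13: 1·t ≡ 0 (mod 13).
    So t ≡ 0 (mod 13).
    Then x = 628 + 1197·0 = 628, valid modulo lcm(1197, 13) = 15561: x ≡ 628 (mod 15561).
Verify against each original: 628 mod 19 = 1, 628 mod 9 = 7, 628 mod 7 = 5, 628 mod 13 = 4.

x ≡ 628 (mod 15561).


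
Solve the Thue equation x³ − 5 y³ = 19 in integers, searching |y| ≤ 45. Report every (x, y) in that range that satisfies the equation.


The equation is x³ - 5y³ = 19. For fixed y, x³ = 5·y³ + 19, so a solution requires the RHS to be a perfect cube.
Strategy: iterate y from -45 to 45, compute RHS = 5·y³ + 19, and check whether it is a (positive or negative) perfect cube.
Check small values of y:
  y = 0: RHS = 19 is not a perfect cube.
  y = 1: RHS = 24 is not a perfect cube.
  y = -1: RHS = 14 is not a perfect cube.
  y = 2: RHS = 59 is not a perfect cube.
  y = -2: RHS = -21 is not a perfect cube.
  y = 3: RHS = 154 is not a perfect cube.
  y = -3: RHS = -116 is not a perfect cube.
Continuing the search up to |y| = 45 finds no solutions either.
No (x, y) in the scanned range satisfies the equation.

No integer solutions with |y| ≤ 45.


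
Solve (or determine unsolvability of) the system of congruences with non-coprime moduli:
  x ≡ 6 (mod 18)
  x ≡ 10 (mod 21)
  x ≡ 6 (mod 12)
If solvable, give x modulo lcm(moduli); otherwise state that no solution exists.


Moduli 18, 21, 12 are not pairwise coprime, so CRT works modulo lcm(m_i) when all pairwise compatibility conditions hold.
Pairwise compatibility: gcd(m_i, m_j) must divide a_i - a_j for every pair.
Merge one congruence at a time:
  Start: x ≡ 6 (mod 18).
  Combine with x ≡ 10 (mod 21): gcd(18, 21) = 3, and 10 - 6 = 4 is NOT divisible by 3.
    ⇒ system is inconsistent (no integer solution).

No solution (the system is inconsistent).


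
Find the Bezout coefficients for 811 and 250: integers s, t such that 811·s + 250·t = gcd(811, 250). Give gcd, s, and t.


Euclidean algorithm on (811, 250) — divide until remainder is 0:
  811 = 3 · 250 + 61
  250 = 4 · 61 + 6
  61 = 10 · 6 + 1
  6 = 6 · 1 + 0
gcd(811, 250) = 1.
Track Bezout coefficients alongside the remainders: start with r₀ = 811 = a·1 + b·0 (s = 1, t = 0) and r₁ = 250 = a·0 + b·1 (s = 0, t = 1); each new remainder r_{k+1} = r_{k-1} − q_k·r_k inherits s_{k+1} = s_{k-1} − q_k·s_k, t_{k+1} = t_{k-1} − q_k·t_k, so r_k = a·s_k + b·t_k at every step:
  q = 3: r = 61, s = 1 − 3·0 = 1, t = 0 − 3·1 = -3  (check: 811·1 + 250·(-3) = 61)
  q = 4: r = 6, s = 0 − 4·1 = -4, t = 1 − 4·(-3) = 13  (check: 811·(-4) + 250·13 = 6)
  q = 10: r = 1, s = 1 − 10·(-4) = 41, t = -3 − 10·13 = -133  (check: 811·41 + 250·(-133) = 1)
The row with r = 1 (the gcd) gives the Bezout coefficients s = 41, t = -133.
Result: 811 · (41) + 250 · (-133) = 1.

gcd(811, 250) = 1; s = 41, t = -133 (check: 811·41 + 250·(-133) = 1).


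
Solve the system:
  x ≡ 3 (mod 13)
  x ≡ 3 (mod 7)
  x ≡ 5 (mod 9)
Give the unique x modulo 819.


Moduli 13, 7, 9 are pairwise coprime; by CRT there is a unique solution modulo M = 13 · 7 · 9 = 819.
Solve pairwise, accumulating the modulus:
  Start with x ≡ 3 (mod 13).
  Combine with x ≡ 3 (mod 7): since gcd(13, 7) = 1, we get a unique residue mod 91.
    Write x = 3 + 13·t and substitute into x ≡ 3 (mod 7): 13·t ≡ 3 − 3 = 0 (mod 7).
    Reduce coefficients mod 7: 6·t ≡ 0 (mod 7).
    The inverse of 6 mod 7 is 6 (since 6·6 = 36 = 5·7 + 1), so t ≡ 6·0 = 0 ≡ 0 (mod 7).
    Then x = 3 + 13·0 = 3, valid modulo lcm(13, 7) = 91: x ≡ 3 (mod 91).
  Combine with x ≡ 5 (mod 9): since gcd(91, 9) = 1, we get a unique residue mod 819.
    Write x = 3 + 91·t and substitute into x ≡ 5 (mod 9): 91·t ≡ 5 − 3 = 2 (mod 9).
    Reduce coefficients mod 9: 1·t ≡ 2 (mod 9).
    So t ≡ 2 (mod 9).
    Then x = 3 + 91·2 = 185, valid modulo lcm(91, 9) = 819: x ≡ 185 (mod 819).
Verify: 185 mod 13 = 3 ✓, 185 mod 7 = 3 ✓, 185 mod 9 = 5 ✓.

x ≡ 185 (mod 819).


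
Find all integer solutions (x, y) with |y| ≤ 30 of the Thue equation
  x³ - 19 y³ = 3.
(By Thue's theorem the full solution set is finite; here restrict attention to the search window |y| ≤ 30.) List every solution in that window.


The equation is x³ - 19y³ = 3. For fixed y, x³ = 19·y³ + 3, so a solution requires the RHS to be a perfect cube.
Strategy: iterate y from -30 to 30, compute RHS = 19·y³ + 3, and check whether it is a (positive or negative) perfect cube.
Check small values of y:
  y = 0: RHS = 3 is not a perfect cube.
  y = 1: RHS = 22 is not a perfect cube.
  y = -1: RHS = -16 is not a perfect cube.
  y = 2: RHS = 155 is not a perfect cube.
  y = -2: RHS = -149 is not a perfect cube.
  y = 3: RHS = 516 is not a perfect cube.
  y = -3: RHS = -510 is not a perfect cube.
Continuing the search up to |y| = 30 finds no solutions either.
No (x, y) in the scanned range satisfies the equation.

No integer solutions with |y| ≤ 30.


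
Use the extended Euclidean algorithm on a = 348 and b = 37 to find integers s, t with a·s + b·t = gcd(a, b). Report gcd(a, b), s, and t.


Euclidean algorithm on (348, 37) — divide until remainder is 0:
  348 = 9 · 37 + 15
  37 = 2 · 15 + 7
  15 = 2 · 7 + 1
  7 = 7 · 1 + 0
gcd(348, 37) = 1.
Track Bezout coefficients alongside the remainders: start with r₀ = 348 = a·1 + b·0 (s = 1, t = 0) and r₁ = 37 = a·0 + b·1 (s = 0, t = 1); each new remainder r_{k+1} = r_{k-1} − q_k·r_k inherits s_{k+1} = s_{k-1} − q_k·s_k, t_{k+1} = t_{k-1} − q_k·t_k, so r_k = a·s_k + b·t_k at every step:
  q = 9: r = 15, s = 1 − 9·0 = 1, t = 0 − 9·1 = -9  (check: 348·1 + 37·(-9) = 15)
  q = 2: r = 7, s = 0 − 2·1 = -2, t = 1 − 2·(-9) = 19  (check: 348·(-2) + 37·19 = 7)
  q = 2: r = 1, s = 1 − 2·(-2) = 5, t = -9 − 2·19 = -47  (check: 348·5 + 37·(-47) = 1)
The row with r = 1 (the gcd) gives the Bezout coefficients s = 5, t = -47.
Result: 348 · (5) + 37 · (-47) = 1.

gcd(348, 37) = 1; s = 5, t = -47 (check: 348·5 + 37·(-47) = 1).


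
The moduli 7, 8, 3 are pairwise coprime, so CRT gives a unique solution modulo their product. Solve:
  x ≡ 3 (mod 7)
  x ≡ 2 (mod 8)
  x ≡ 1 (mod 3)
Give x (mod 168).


Moduli 7, 8, 3 are pairwise coprime; by CRT there is a unique solution modulo M = 7 · 8 · 3 = 168.
Solve pairwise, accumulating the modulus:
  Start with x ≡ 3 (mod 7).
  Combine with x ≡ 2 (mod 8): since gcd(7, 8) = 1, we get a unique residue mod 56.
    Write x = 3 + 7·t and substitute into x ≡ 2 (mod 8): 7·t ≡ 2 − 3 = -1 (mod 8).
    Reduce coefficients mod 8: 7·t ≡ 7 (mod 8).
    The inverse of 7 mod 8 is 7 (since 7·7 = 49 = 6·8 + 1), so t ≡ 7·7 = 49 ≡ 1 (mod 8).
    Then x = 3 + 7·1 = 10, valid modulo lcm(7, 8) = 56: x ≡ 10 (mod 56).
  Combine with x ≡ 1 (mod 3): since gcd(56, 3) = 1, we get a unique residue mod 168.
    Write x = 10 + 56·t and substitute into x ≡ 1 (mod 3): 56·t ≡ 1 − 10 = -9 (mod 3).
    Reduce coefficients mod 3: 2·t ≡ 0 (mod 3).
    The inverse of 2 mod 3 is 2 (since 2·2 = 4 = 1·3 + 1), so t ≡ 2·0 = 0 ≡ 0 (mod 3).
    Then x = 10 + 56·0 = 10, valid modulo lcm(56, 3) = 168: x ≡ 10 (mod 168).
Verify: 10 mod 7 = 3 ✓, 10 mod 8 = 2 ✓, 10 mod 3 = 1 ✓.

x ≡ 10 (mod 168).


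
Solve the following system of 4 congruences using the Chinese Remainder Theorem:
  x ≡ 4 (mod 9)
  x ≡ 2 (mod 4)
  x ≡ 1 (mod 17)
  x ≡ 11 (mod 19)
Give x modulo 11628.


Product of moduli M = 9 · 4 · 17 · 19 = 11628.
Merge one congruence at a time:
  Start: x ≡ 4 (mod 9).
  Combine with x ≡ 2 (mod 4); new modulus lcm = 36.
    Write x = 4 + 9·t and substitute into x ≡ 2 (mod 4): 9·t ≡ 2 − 4 = -2 (mod 4).
    Reduce coefficients mod 4: 1·t ≡ 2 (mod 4).
    So t ≡ 2 (mod 4).
    Then x = 4 + 9·2 = 22, valid modulo lcm(9, 4) = 36: x ≡ 22 (mod 36).
  Combine with x ≡ 1 (mod 17); new modulus lcm = 612.
    Write x = 22 + 36·t and substitute into x ≡ 1 (mod 17): 36·t ≡ 1 − 22 = -21 (mod 17).
    Reduce coefficients mod 17: 2·t ≡ 13 (mod 17).
    The inverse of 2 mod 17 is 9 (since 2·9 = 18 = 1·17 + 1), so t ≡ 9·13 = 117 ≡ 15 (mod 17).
    Then x = 22 + 36·15 = 562, valid modulo lcm(36, 17) = 612: x ≡ 562 (mod 612).
  Combine with x ≡ 11 (mod 19); new modulus lcm = 11628.
    Write x = 562 + 612·t and substitute into x ≡ 11 (mod 19): 612·t ≡ 11 − 562 = -551 (mod 19).
    Reduce coefficients mod 19: 4·t ≡ 0 (mod 19).
    The inverse of 4 mod 19 is 5 (since 4·5 = 20 = 1·19 + 1), so t ≡ 5·0 = 0 ≡ 0 (mod 19).
    Then x = 562 + 612·0 = 562, valid modulo lcm(612, 19) = 11628: x ≡ 562 (mod 11628).
Verify against each original: 562 mod 9 = 4, 562 mod 4 = 2, 562 mod 17 = 1, 562 mod 19 = 11.

x ≡ 562 (mod 11628).


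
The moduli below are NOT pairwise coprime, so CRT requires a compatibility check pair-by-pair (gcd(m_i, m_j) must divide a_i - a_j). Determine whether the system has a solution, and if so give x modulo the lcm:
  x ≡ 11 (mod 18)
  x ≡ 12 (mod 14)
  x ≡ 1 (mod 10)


Moduli 18, 14, 10 are not pairwise coprime, so CRT works modulo lcm(m_i) when all pairwise compatibility conditions hold.
Pairwise compatibility: gcd(m_i, m_j) must divide a_i - a_j for every pair.
Merge one congruence at a time:
  Start: x ≡ 11 (mod 18).
  Combine with x ≡ 12 (mod 14): gcd(18, 14) = 2, and 12 - 11 = 1 is NOT divisible by 2.
    ⇒ system is inconsistent (no integer solution).

No solution (the system is inconsistent).


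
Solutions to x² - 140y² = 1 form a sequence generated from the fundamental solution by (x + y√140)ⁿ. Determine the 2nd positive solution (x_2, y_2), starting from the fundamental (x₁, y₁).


Step 1: Find the fundamental solution (x₁, y₁) of x² - 140y² = 1.
  Expand √140 as a continued fraction. a₀ = ⌊√140⌋ = 11; iterate m_{k+1} = d_k·a_k − m_k, d_{k+1} = (140 − m_{k+1}²)/d_k, a_{k+1} = ⌊(a₀ + m_{k+1})/d_{k+1}⌋ (starting m₀ = 0, d₀ = 1), with convergents p_k = a_k·p_{k-1} + p_{k-2}, q_k = a_k·q_{k-1} + q_{k-2} (p₋₁ = 1, q₋₁ = 0):
  k = 0: a₀ = 11; p₀/q₀ = 11/1; p₀² − 140·q₀² = 121 − 140 = -19.
  k = 1: m = 11, d = 19, a = ⌊(11 + 11)/19⌋ = 1; p/q = (1·11 + 1)/(1·1 + 0) = 12/1; p² − 140·q² = 144 − 140 = 4.
  k = 2: m = 8, d = 4, a = ⌊(11 + 8)/4⌋ = 4; p/q = (4·12 + 11)/(4·1 + 1) = 59/5; p² − 140·q² = 3481 − 3500 = -19.
  k = 3: m = 8, d = 19, a = ⌊(11 + 8)/19⌋ = 1; p/q = (1·59 + 12)/(1·5 + 1) = 71/6; p² − 140·q² = 5041 − 5040 = 1.
  The first convergent with p² − 140·q² = 1 gives the fundamental solution (x₁, y₁) = (71, 6).
Step 2: Apply the recurrence (x_{n+1}, y_{n+1}) = (x₁x_n + 140y₁y_n, x₁y_n + y₁x_n) repeatedly.
  From (x_1, y_1) = (71, 6): x_2 = 71·71 + 140·6·6 = 10081; y_2 = 71·6 + 6·71 = 852.
Step 3: Verify x_2² - 140·y_2² = 101626561 - 101626560 = 1 (should be 1). ✓

(x_1, y_1) = (71, 6); (x_2, y_2) = (10081, 852).


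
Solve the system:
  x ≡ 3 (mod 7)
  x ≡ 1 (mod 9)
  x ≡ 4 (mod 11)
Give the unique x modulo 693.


Moduli 7, 9, 11 are pairwise coprime; by CRT there is a unique solution modulo M = 7 · 9 · 11 = 693.
Solve pairwise, accumulating the modulus:
  Start with x ≡ 3 (mod 7).
  Combine with x ≡ 1 (mod 9): since gcd(7, 9) = 1, we get a unique residue mod 63.
    Write x = 3 + 7·t and substitute into x ≡ 1 (mod 9): 7·t ≡ 1 − 3 = -2 (mod 9).
    Reduce coefficients mod 9: 7·t ≡ 7 (mod 9).
    The inverse of 7 mod 9 is 4 (since 7·4 = 28 = 3·9 + 1), so t ≡ 4·7 = 28 ≡ 1 (mod 9).
    Then x = 3 + 7·1 = 10, valid modulo lcm(7, 9) = 63: x ≡ 10 (mod 63).
  Combine with x ≡ 4 (mod 11): since gcd(63, 11) = 1, we get a unique residue mod 693.
    Write x = 10 + 63·t and substitute into x ≡ 4 (mod 11): 63·t ≡ 4 − 10 = -6 (mod 11).
    Reduce coefficients mod 11: 8·t ≡ 5 (mod 11).
    The inverse of 8 mod 11 is 7 (since 8·7 = 56 = 5·11 + 1), so t ≡ 7·5 = 35 ≡ 2 (mod 11).
    Then x = 10 + 63·2 = 136, valid modulo lcm(63, 11) = 693: x ≡ 136 (mod 693).
Verify: 136 mod 7 = 3 ✓, 136 mod 9 = 1 ✓, 136 mod 11 = 4 ✓.

x ≡ 136 (mod 693).


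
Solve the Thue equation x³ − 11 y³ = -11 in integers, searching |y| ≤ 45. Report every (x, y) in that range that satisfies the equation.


The equation is x³ - 11y³ = -11. For fixed y, x³ = 11·y³ − 11, so a solution requires the RHS to be a perfect cube.
Strategy: iterate y from -45 to 45, compute RHS = 11·y³ − 11, and check whether it is a (positive or negative) perfect cube.
Check small values of y:
  y = 0: RHS = -11 is not a perfect cube.
  y = 1: RHS = 0 = (0)³ ⇒ x = 0 works.
  y = -1: RHS = -22 is not a perfect cube.
  y = 2: RHS = 77 is not a perfect cube.
  y = -2: RHS = -99 is not a perfect cube.
  y = 3: RHS = 286 is not a perfect cube.
  y = -3: RHS = -308 is not a perfect cube.
Continuing the search up to |y| = 45 finds no further solutions beyond those listed.
Collected solutions: (0, 1).

Solutions (with |y| ≤ 45): (0, 1).


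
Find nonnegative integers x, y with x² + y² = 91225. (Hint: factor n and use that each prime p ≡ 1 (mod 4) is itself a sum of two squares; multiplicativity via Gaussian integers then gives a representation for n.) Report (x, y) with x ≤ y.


Step 1: Factor n = 91225 = 5^2 · 41 · 89.
Step 2: Check the mod-4 condition on each prime factor: 5 ≡ 1 (mod 4), exponent 2; 41 ≡ 1 (mod 4), exponent 1; 89 ≡ 1 (mod 4), exponent 1.
All primes ≡ 3 (mod 4) appear to even exponent (or don't appear), so by the two-squares theorem n IS expressible as a sum of two squares.
Step 3: Build a representation. Group n = k² · m with k = 5 and m = 41 · 89 = 3649 (a product of primes ≡ 1 (mod 4)); a representation of m scales to one of n via (k·x)² + (k·y)² = k²(x² + y²). Each prime p ≡ 1 (mod 4) is itself a sum of two squares; find a² by testing p − a² for a perfect square:
  41: 41 − 1² = 40, 41 − 2² = 37, 41 − 3² = 32, 41 − 4² = 25 = 5² ⇒ 41 = 4² + 5².
  89: 89 − 1² = 88, 89 − 2² = 85, 89 − 3² = 80, 89 − 4² = 73, 89 − 5² = 64 = 8² ⇒ 89 = 5² + 8².
  Combine using the Brahmagupta–Fibonacci identity (a² + b²)(c² + d²) = (ac − bd)² + (ad + bc)² = (ac + bd)² + (ad − bc)²:
  41 · 89 = 3649: from (4² + 5²)(5² + 8²), take (4·5 − 5·8, 4·8 + 5·5) = (20 − 40, 32 + 25) = (-20, 57); dropping signs (only squares matter) gives (20, 57); check 20² + 57² = 400 + 3249 = 3649 ✓.
  Scale by k = 5: (5·20, 5·57) = (100, 285).
Step 4: Order so x ≤ y and verify: 100² + 285² = 10000 + 81225 = 91225 = n. ✓

n = 91225 = 100² + 285² (one valid representation with x ≤ y).


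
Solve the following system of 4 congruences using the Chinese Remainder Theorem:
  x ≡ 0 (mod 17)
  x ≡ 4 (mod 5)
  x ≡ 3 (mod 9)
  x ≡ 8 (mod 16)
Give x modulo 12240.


Product of moduli M = 17 · 5 · 9 · 16 = 12240.
Merge one congruence at a time:
  Start: x ≡ 0 (mod 17).
  Combine with x ≡ 4 (mod 5); new modulus lcm = 85.
    Write x = 0 + 17·t and substitute into x ≡ 4 (mod 5): 17·t ≡ 4 − 0 = 4 (mod 5).
    Reduce coefficients mod 5: 2·t ≡ 4 (mod 5).
    The inverse of 2 mod 5 is 3 (since 2·3 = 6 = 1·5 + 1), so t ≡ 3·4 = 12 ≡ 2 (mod 5).
    Then x = 0 + 17·2 = 34, valid modulo lcm(17, 5) = 85: x ≡ 34 (mod 85).
  Combine with x ≡ 3 (mod 9); new modulus lcm = 765.
    Write x = 34 + 85·t and substitute into x ≡ 3 (mod 9): 85·t ≡ 3 − 34 = -31 (mod 9).
    Reduce coefficients mod 9: 4·t ≡ 5 (mod 9).
    The inverse of 4 mod 9 is 7 (since 4·7 = 28 = 3·9 + 1), so t ≡ 7·5 = 35 ≡ 8 (mod 9).
    Then x = 34 + 85·8 = 714, valid modulo lcm(85, 9) = 765: x ≡ 714 (mod 765).
  Combine with x ≡ 8 (mod 16); new modulus lcm = 12240.
    Write x = 714 + 765·t and substitute into x ≡ 8 (mod 16): 765·t ≡ 8 − 714 = -706 (mod 16).
    Reduce coefficients mod 16: 13·t ≡ 14 (mod 16).
    The inverse of 13 mod 16 is 5 (since 13·5 = 65 = 4·16 + 1), so t ≡ 5·14 = 70 ≡ 6 (mod 16).
    Then x = 714 + 765·6 = 5304, valid modulo lcm(765, 16) = 12240: x ≡ 5304 (mod 12240).
Verify against each original: 5304 mod 17 = 0, 5304 mod 5 = 4, 5304 mod 9 = 3, 5304 mod 16 = 8.

x ≡ 5304 (mod 12240).


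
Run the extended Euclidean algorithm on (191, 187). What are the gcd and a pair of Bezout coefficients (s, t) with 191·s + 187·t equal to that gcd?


Euclidean algorithm on (191, 187) — divide until remainder is 0:
  191 = 1 · 187 + 4
  187 = 46 · 4 + 3
  4 = 1 · 3 + 1
  3 = 3 · 1 + 0
gcd(191, 187) = 1.
Track Bezout coefficients alongside the remainders: start with r₀ = 191 = a·1 + b·0 (s = 1, t = 0) and r₁ = 187 = a·0 + b·1 (s = 0, t = 1); each new remainder r_{k+1} = r_{k-1} − q_k·r_k inherits s_{k+1} = s_{k-1} − q_k·s_k, t_{k+1} = t_{k-1} − q_k·t_k, so r_k = a·s_k + b·t_k at every step:
  q = 1: r = 4, s = 1 − 1·0 = 1, t = 0 − 1·1 = -1  (check: 191·1 + 187·(-1) = 4)
  q = 46: r = 3, s = 0 − 46·1 = -46, t = 1 − 46·(-1) = 47  (check: 191·(-46) + 187·47 = 3)
  q = 1: r = 1, s = 1 − 1·(-46) = 47, t = -1 − 1·47 = -48  (check: 191·47 + 187·(-48) = 1)
The row with r = 1 (the gcd) gives the Bezout coefficients s = 47, t = -48.
Result: 191 · (47) + 187 · (-48) = 1.

gcd(191, 187) = 1; s = 47, t = -48 (check: 191·47 + 187·(-48) = 1).


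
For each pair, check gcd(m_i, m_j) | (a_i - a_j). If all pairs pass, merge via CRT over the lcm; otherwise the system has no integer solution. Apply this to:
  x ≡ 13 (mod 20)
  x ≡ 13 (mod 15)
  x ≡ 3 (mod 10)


Moduli 20, 15, 10 are not pairwise coprime, so CRT works modulo lcm(m_i) when all pairwise compatibility conditions hold.
Pairwise compatibility: gcd(m_i, m_j) must divide a_i - a_j for every pair.
Merge one congruence at a time:
  Start: x ≡ 13 (mod 20).
  Combine with x ≡ 13 (mod 15): gcd(20, 15) = 5; 13 - 13 = 0, which IS divisible by 5, so compatible.
    Write x = 13 + 20·t and substitute into x ≡ 13 (mod 15): 20·t ≡ 13 − 13 = 0 (mod 15).
    Divide the congruence (and modulus) by g = 5: 4·t ≡ 0 (mod 3).
    Reduce coefficients mod 3: 1·t ≡ 0 (mod 3).
    So t ≡ 0 (mod 3).
    Then x = 13 + 20·0 = 13, valid modulo lcm(20, 15) = 60: x ≡ 13 (mod 60).
  Combine with x ≡ 3 (mod 10): gcd(60, 10) = 10; 3 - 13 = -10, which IS divisible by 10, so compatible.
    Write x = 13 + 60·t and substitute into x ≡ 3 (mod 10): 60·t ≡ 3 − 13 = -10 (mod 10).
    Divide the congruence (and modulus) by g = 10: 6·t ≡ -1 (mod 1).
    Modulo 1 every t works; take t = 0.
    Then x = 13 + 60·0 = 13, valid modulo lcm(60, 10) = 60: x ≡ 13 (mod 60).
Verify: 13 mod 20 = 13, 13 mod 15 = 13, 13 mod 10 = 3.

x ≡ 13 (mod 60).


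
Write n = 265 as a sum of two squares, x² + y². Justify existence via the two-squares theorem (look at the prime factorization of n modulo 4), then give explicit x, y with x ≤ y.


Step 1: Factor n = 265 = 5 · 53.
Step 2: Check the mod-4 condition on each prime factor: 5 ≡ 1 (mod 4), exponent 1; 53 ≡ 1 (mod 4), exponent 1.
All primes ≡ 3 (mod 4) appear to even exponent (or don't appear), so by the two-squares theorem n IS expressible as a sum of two squares.
Step 3: Build a representation. Here n = 5 · 53 is a product of primes ≡ 1 (mod 4). Each prime p ≡ 1 (mod 4) is itself a sum of two squares; find a² by testing p − a² for a perfect square:
  5: 5 − 1² = 4 = 2² ⇒ 5 = 1² + 2².
  53: 53 − 1² = 52, 53 − 2² = 49 = 7² ⇒ 53 = 2² + 7².
  Combine using the Brahmagupta–Fibonacci identity (a² + b²)(c² + d²) = (ac − bd)² + (ad + bc)² = (ac + bd)² + (ad − bc)²:
  5 · 53 = 265: from (1² + 2²)(2² + 7²), take (1·2 − 2·7, 1·7 + 2·2) = (2 − 14, 7 + 4) = (-12, 11); dropping signs (only squares matter) gives (12, 11); check 12² + 11² = 144 + 121 = 265 ✓.
Step 4: Order so x ≤ y and verify: 11² + 12² = 121 + 144 = 265 = n. ✓

n = 265 = 11² + 12² (one valid representation with x ≤ y).


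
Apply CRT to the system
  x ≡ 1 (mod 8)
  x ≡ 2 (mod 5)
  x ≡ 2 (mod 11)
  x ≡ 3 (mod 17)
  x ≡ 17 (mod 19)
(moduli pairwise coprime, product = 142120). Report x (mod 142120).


Product of moduli M = 8 · 5 · 11 · 17 · 19 = 142120.
Merge one congruence at a time:
  Start: x ≡ 1 (mod 8).
  Combine with x ≡ 2 (mod 5); new modulus lcm = 40.
    Write x = 1 + 8·t and substitute into x ≡ 2 (mod 5): 8·t ≡ 2 − 1 = 1 (mod 5).
    Reduce coefficients mod 5: 3·t ≡ 1 (mod 5).
    The inverse of 3 mod 5 is 2 (since 3·2 = 6 = 1·5 + 1), so t ≡ 2·1 = 2 ≡ 2 (mod 5).
    Then x = 1 + 8·2 = 17, valid modulo lcm(8, 5) = 40: x ≡ 17 (mod 40).
  Combine with x ≡ 2 (mod 11); new modulus lcm = 440.
    Write x = 17 + 40·t and substitute into x ≡ 2 (mod 11): 40·t ≡ 2 − 17 = -15 (mod 11).
    Reduce coefficients mod 11: 7·t ≡ 7 (mod 11).
    The inverse of 7 mod 11 is 8 (since 7·8 = 56 = 5·11 + 1), so t ≡ 8·7 = 56 ≡ 1 (mod 11).
    Then x = 17 + 40·1 = 57, valid modulo lcm(40, 11) = 440: x ≡ 57 (mod 440).
  Combine with x ≡ 3 (mod 17); new modulus lcm = 7480.
    Write x = 57 + 440·t and substitute into x ≡ 3 (mod 17): 440·t ≡ 3 − 57 = -54 (mod 17).
    Reduce coefficients mod 17: 15·t ≡ 14 (mod 17).
    The inverse of 15 mod 17 is 8 (since 15·8 = 120 = 7·17 + 1), so t ≡ 8·14 = 112 ≡ 10 (mod 17).
    Then x = 57 + 440·10 = 4457, valid modulo lcm(440, 17) = 7480: x ≡ 4457 (mod 7480).
  Combine with x ≡ 17 (mod 19); new modulus lcm = 142120.
    Write x = 4457 + 7480·t and substitute into x ≡ 17 (mod 19): 7480·t ≡ 17 − 4457 = -4440 (mod 19).
    Reduce coefficients mod 19: 13·t ≡ 6 (mod 19).
    The inverse of 13 mod 19 is 3 (since 13·3 = 39 = 2·19 + 1), so t ≡ 3·6 = 18 ≡ 18 (mod 19).
    Then x = 4457 + 7480·18 = 139097, valid modulo lcm(7480, 19) = 142120: x ≡ 139097 (mod 142120).
Verify against each original: 139097 mod 8 = 1, 139097 mod 5 = 2, 139097 mod 11 = 2, 139097 mod 17 = 3, 139097 mod 19 = 17.

x ≡ 139097 (mod 142120).


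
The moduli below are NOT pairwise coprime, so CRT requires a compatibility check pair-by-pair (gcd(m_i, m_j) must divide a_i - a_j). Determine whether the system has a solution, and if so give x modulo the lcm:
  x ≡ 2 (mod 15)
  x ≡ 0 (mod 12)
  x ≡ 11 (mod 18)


Moduli 15, 12, 18 are not pairwise coprime, so CRT works modulo lcm(m_i) when all pairwise compatibility conditions hold.
Pairwise compatibility: gcd(m_i, m_j) must divide a_i - a_j for every pair.
Merge one congruence at a time:
  Start: x ≡ 2 (mod 15).
  Combine with x ≡ 0 (mod 12): gcd(15, 12) = 3, and 0 - 2 = -2 is NOT divisible by 3.
    ⇒ system is inconsistent (no integer solution).

No solution (the system is inconsistent).


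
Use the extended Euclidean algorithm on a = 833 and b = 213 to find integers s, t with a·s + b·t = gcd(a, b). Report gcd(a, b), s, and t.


Euclidean algorithm on (833, 213) — divide until remainder is 0:
  833 = 3 · 213 + 194
  213 = 1 · 194 + 19
  194 = 10 · 19 + 4
  19 = 4 · 4 + 3
  4 = 1 · 3 + 1
  3 = 3 · 1 + 0
gcd(833, 213) = 1.
Track Bezout coefficients alongside the remainders: start with r₀ = 833 = a·1 + b·0 (s = 1, t = 0) and r₁ = 213 = a·0 + b·1 (s = 0, t = 1); each new remainder r_{k+1} = r_{k-1} − q_k·r_k inherits s_{k+1} = s_{k-1} − q_k·s_k, t_{k+1} = t_{k-1} − q_k·t_k, so r_k = a·s_k + b·t_k at every step:
  q = 3: r = 194, s = 1 − 3·0 = 1, t = 0 − 3·1 = -3  (check: 833·1 + 213·(-3) = 194)
  q = 1: r = 19, s = 0 − 1·1 = -1, t = 1 − 1·(-3) = 4  (check: 833·(-1) + 213·4 = 19)
  q = 10: r = 4, s = 1 − 10·(-1) = 11, t = -3 − 10·4 = -43  (check: 833·11 + 213·(-43) = 4)
  q = 4: r = 3, s = -1 − 4·11 = -45, t = 4 − 4·(-43) = 176  (check: 833·(-45) + 213·176 = 3)
  q = 1: r = 1, s = 11 − 1·(-45) = 56, t = -43 − 1·176 = -219  (check: 833·56 + 213·(-219) = 1)
The row with r = 1 (the gcd) gives the Bezout coefficients s = 56, t = -219.
Result: 833 · (56) + 213 · (-219) = 1.

gcd(833, 213) = 1; s = 56, t = -219 (check: 833·56 + 213·(-219) = 1).


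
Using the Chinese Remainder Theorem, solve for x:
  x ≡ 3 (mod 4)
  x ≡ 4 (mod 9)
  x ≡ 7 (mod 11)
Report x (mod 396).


Moduli 4, 9, 11 are pairwise coprime; by CRT there is a unique solution modulo M = 4 · 9 · 11 = 396.
Solve pairwise, accumulating the modulus:
  Start with x ≡ 3 (mod 4).
  Combine with x ≡ 4 (mod 9): since gcd(4, 9) = 1, we get a unique residue mod 36.
    Write x = 3 + 4·t and substitute into x ≡ 4 (mod 9): 4·t ≡ 4 − 3 = 1 (mod 9).
    The inverse of 4 mod 9 is 7 (since 4·7 = 28 = 3·9 + 1), so t ≡ 7·1 = 7 ≡ 7 (mod 9).
    Then x = 3 + 4·7 = 31, valid modulo lcm(4, 9) = 36: x ≡ 31 (mod 36).
  Combine with x ≡ 7 (mod 11): since gcd(36, 11) = 1, we get a unique residue mod 396.
    Write x = 31 + 36·t and substitute into x ≡ 7 (mod 11): 36·t ≡ 7 − 31 = -24 (mod 11).
    Reduce coefficients mod 11: 3·t ≡ 9 (mod 11).
    The inverse of 3 mod 11 is 4 (since 3·4 = 12 = 1·11 + 1), so t ≡ 4·9 = 36 ≡ 3 (mod 11).
    Then x = 31 + 36·3 = 139, valid modulo lcm(36, 11) = 396: x ≡ 139 (mod 396).
Verify: 139 mod 4 = 3 ✓, 139 mod 9 = 4 ✓, 139 mod 11 = 7 ✓.

x ≡ 139 (mod 396).


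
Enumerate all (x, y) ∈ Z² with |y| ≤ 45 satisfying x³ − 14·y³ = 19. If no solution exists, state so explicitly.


The equation is x³ - 14y³ = 19. For fixed y, x³ = 14·y³ + 19, so a solution requires the RHS to be a perfect cube.
Strategy: iterate y from -45 to 45, compute RHS = 14·y³ + 19, and check whether it is a (positive or negative) perfect cube.
Check small values of y:
  y = 0: RHS = 19 is not a perfect cube.
  y = 1: RHS = 33 is not a perfect cube.
  y = -1: RHS = 5 is not a perfect cube.
  y = 2: RHS = 131 is not a perfect cube.
  y = -2: RHS = -93 is not a perfect cube.
  y = 3: RHS = 397 is not a perfect cube.
  y = -3: RHS = -359 is not a perfect cube.
Continuing the search up to |y| = 45 finds no solutions either.
No (x, y) in the scanned range satisfies the equation.

No integer solutions with |y| ≤ 45.


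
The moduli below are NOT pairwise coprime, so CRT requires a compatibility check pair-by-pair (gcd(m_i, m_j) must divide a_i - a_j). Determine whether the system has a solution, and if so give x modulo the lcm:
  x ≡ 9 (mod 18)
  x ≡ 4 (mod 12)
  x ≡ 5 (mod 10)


Moduli 18, 12, 10 are not pairwise coprime, so CRT works modulo lcm(m_i) when all pairwise compatibility conditions hold.
Pairwise compatibility: gcd(m_i, m_j) must divide a_i - a_j for every pair.
Merge one congruence at a time:
  Start: x ≡ 9 (mod 18).
  Combine with x ≡ 4 (mod 12): gcd(18, 12) = 6, and 4 - 9 = -5 is NOT divisible by 6.
    ⇒ system is inconsistent (no integer solution).

No solution (the system is inconsistent).


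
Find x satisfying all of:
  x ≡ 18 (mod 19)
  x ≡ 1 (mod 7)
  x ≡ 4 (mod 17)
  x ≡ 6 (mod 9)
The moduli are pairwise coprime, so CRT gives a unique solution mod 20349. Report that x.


Product of moduli M = 19 · 7 · 17 · 9 = 20349.
Merge one congruence at a time:
  Start: x ≡ 18 (mod 19).
  Combine with x ≡ 1 (mod 7); new modulus lcm = 133.
    Write x = 18 + 19·t and substitute into x ≡ 1 (mod 7): 19·t ≡ 1 − 18 = -17 (mod 7).
    Reduce coefficients mod 7: 5·t ≡ 4 (mod 7).
    The inverse of 5 mod 7 is 3 (since 5·3 = 15 = 2·7 + 1), so t ≡ 3·4 = 12 ≡ 5 (mod 7).
    Then x = 18 + 19·5 = 113, valid modulo lcm(19, 7) = 133: x ≡ 113 (mod 133).
  Combine with x ≡ 4 (mod 17); new modulus lcm = 2261.
    Write x = 113 + 133·t and substitute into x ≡ 4 (mod 17): 133·t ≡ 4 − 113 = -109 (mod 17).
    Reduce coefficients mod 17: 14·t ≡ 10 (mod 17).
    The inverse of 14 mod 17 is 11 (since 14·11 = 154 = 9·17 + 1), so t ≡ 11·10 = 110 ≡ 8 (mod 17).
    Then x = 113 + 133·8 = 1177, valid modulo lcm(133, 17) = 2261: x ≡ 1177 (mod 2261).
  Combine with x ≡ 6 (mod 9); new modulus lcm = 20349.
    Write x = 1177 + 2261·t and substitute into x ≡ 6 (mod 9): 2261·t ≡ 6 − 1177 = -1171 (mod 9).
    Reduce coefficients mod 9: 2·t ≡ 8 (mod 9).
    The inverse of 2 mod 9 is 5 (since 2·5 = 10 = 1·9 + 1), so t ≡ 5·8 = 40 ≡ 4 (mod 9).
    Then x = 1177 + 2261·4 = 10221, valid modulo lcm(2261, 9) = 20349: x ≡ 10221 (mod 20349).
Verify against each original: 10221 mod 19 = 18, 10221 mod 7 = 1, 10221 mod 17 = 4, 10221 mod 9 = 6.

x ≡ 10221 (mod 20349).


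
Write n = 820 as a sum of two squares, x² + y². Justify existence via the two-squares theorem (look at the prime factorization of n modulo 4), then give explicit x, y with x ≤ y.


Step 1: Factor n = 820 = 2^2 · 5 · 41.
Step 2: Check the mod-4 condition on each prime factor: 2 = 2 (special); 5 ≡ 1 (mod 4), exponent 1; 41 ≡ 1 (mod 4), exponent 1.
All primes ≡ 3 (mod 4) appear to even exponent (or don't appear), so by the two-squares theorem n IS expressible as a sum of two squares.
Step 3: Build a representation. Group n = k² · m with k = 2 and m = 5 · 41 = 205 (a product of primes ≡ 1 (mod 4)); a representation of m scales to one of n via (k·x)² + (k·y)² = k²(x² + y²). Each prime p ≡ 1 (mod 4) is itself a sum of two squares; find a² by testing p − a² for a perfect square:
  5: 5 − 1² = 4 = 2² ⇒ 5 = 1² + 2².
  41: 41 − 1² = 40, 41 − 2² = 37, 41 − 3² = 32, 41 − 4² = 25 = 5² ⇒ 41 = 4² + 5².
  Combine using the Brahmagupta–Fibonacci identity (a² + b²)(c² + d²) = (ac − bd)² + (ad + bc)² = (ac + bd)² + (ad − bc)²:
  5 · 41 = 205: from (1² + 2²)(4² + 5²), take (1·4 − 2·5, 1·5 + 2·4) = (4 − 10, 5 + 8) = (-6, 13); dropping signs (only squares matter) gives (6, 13); check 6² + 13² = 36 + 169 = 205 ✓.
  Scale by k = 2: (2·6, 2·13) = (12, 26).
Step 4: Order so x ≤ y and verify: 12² + 26² = 144 + 676 = 820 = n. ✓

n = 820 = 12² + 26² (one valid representation with x ≤ y).


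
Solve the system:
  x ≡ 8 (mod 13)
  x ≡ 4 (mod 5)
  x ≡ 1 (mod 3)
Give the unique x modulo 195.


Moduli 13, 5, 3 are pairwise coprime; by CRT there is a unique solution modulo M = 13 · 5 · 3 = 195.
Solve pairwise, accumulating the modulus:
  Start with x ≡ 8 (mod 13).
  Combine with x ≡ 4 (mod 5): since gcd(13, 5) = 1, we get a unique residue mod 65.
    Write x = 8 + 13·t and substitute into x ≡ 4 (mod 5): 13·t ≡ 4 − 8 = -4 (mod 5).
    Reduce coefficients mod 5: 3·t ≡ 1 (mod 5).
    The inverse of 3 mod 5 is 2 (since 3·2 = 6 = 1·5 + 1), so t ≡ 2·1 = 2 ≡ 2 (mod 5).
    Then x = 8 + 13·2 = 34, valid modulo lcm(13, 5) = 65: x ≡ 34 (mod 65).
  Combine with x ≡ 1 (mod 3): since gcd(65, 3) = 1, we get a unique residue mod 195.
    Write x = 34 + 65·t and substitute into x ≡ 1 (mod 3): 65·t ≡ 1 − 34 = -33 (mod 3).
    Reduce coefficients mod 3: 2·t ≡ 0 (mod 3).
    The inverse of 2 mod 3 is 2 (since 2·2 = 4 = 1·3 + 1), so t ≡ 2·0 = 0 ≡ 0 (mod 3).
    Then x = 34 + 65·0 = 34, valid modulo lcm(65, 3) = 195: x ≡ 34 (mod 195).
Verify: 34 mod 13 = 8 ✓, 34 mod 5 = 4 ✓, 34 mod 3 = 1 ✓.

x ≡ 34 (mod 195).


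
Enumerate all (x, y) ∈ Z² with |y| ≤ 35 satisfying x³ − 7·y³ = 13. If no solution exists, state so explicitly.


The equation is x³ - 7y³ = 13. For fixed y, x³ = 7·y³ + 13, so a solution requires the RHS to be a perfect cube.
Strategy: iterate y from -35 to 35, compute RHS = 7·y³ + 13, and check whether it is a (positive or negative) perfect cube.
Check small values of y:
  y = 0: RHS = 13 is not a perfect cube.
  y = 1: RHS = 20 is not a perfect cube.
  y = -1: RHS = 6 is not a perfect cube.
  y = 2: RHS = 69 is not a perfect cube.
  y = -2: RHS = -43 is not a perfect cube.
  y = 3: RHS = 202 is not a perfect cube.
  y = -3: RHS = -176 is not a perfect cube.
Continuing the search up to |y| = 35 finds no solutions either.
No (x, y) in the scanned range satisfies the equation.

No integer solutions with |y| ≤ 35.


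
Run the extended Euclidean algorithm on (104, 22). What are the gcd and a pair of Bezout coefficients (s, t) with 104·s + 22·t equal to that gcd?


Euclidean algorithm on (104, 22) — divide until remainder is 0:
  104 = 4 · 22 + 16
  22 = 1 · 16 + 6
  16 = 2 · 6 + 4
  6 = 1 · 4 + 2
  4 = 2 · 2 + 0
gcd(104, 22) = 2.
Track Bezout coefficients alongside the remainders: start with r₀ = 104 = a·1 + b·0 (s = 1, t = 0) and r₁ = 22 = a·0 + b·1 (s = 0, t = 1); each new remainder r_{k+1} = r_{k-1} − q_k·r_k inherits s_{k+1} = s_{k-1} − q_k·s_k, t_{k+1} = t_{k-1} − q_k·t_k, so r_k = a·s_k + b·t_k at every step:
  q = 4: r = 16, s = 1 − 4·0 = 1, t = 0 − 4·1 = -4  (check: 104·1 + 22·(-4) = 16)
  q = 1: r = 6, s = 0 − 1·1 = -1, t = 1 − 1·(-4) = 5  (check: 104·(-1) + 22·5 = 6)
  q = 2: r = 4, s = 1 − 2·(-1) = 3, t = -4 − 2·5 = -14  (check: 104·3 + 22·(-14) = 4)
  q = 1: r = 2, s = -1 − 1·3 = -4, t = 5 − 1·(-14) = 19  (check: 104·(-4) + 22·19 = 2)
The row with r = 2 (the gcd) gives the Bezout coefficients s = -4, t = 19.
Result: 104 · (-4) + 22 · (19) = 2.

gcd(104, 22) = 2; s = -4, t = 19 (check: 104·(-4) + 22·19 = 2).


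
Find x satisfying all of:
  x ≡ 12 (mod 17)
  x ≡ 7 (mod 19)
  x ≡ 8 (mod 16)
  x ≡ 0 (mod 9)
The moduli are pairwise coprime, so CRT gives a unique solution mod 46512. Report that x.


Product of moduli M = 17 · 19 · 16 · 9 = 46512.
Merge one congruence at a time:
  Start: x ≡ 12 (mod 17).
  Combine with x ≡ 7 (mod 19); new modulus lcm = 323.
    Write x = 12 + 17·t and substitute into x ≡ 7 (mod 19): 17·t ≡ 7 − 12 = -5 (mod 19).
    Reduce coefficients mod 19: 17·t ≡ 14 (mod 19).
    The inverse of 17 mod 19 is 9 (since 17·9 = 153 = 8·19 + 1), so t ≡ 9·14 = 126 ≡ 12 (mod 19).
    Then x = 12 + 17·12 = 216, valid modulo lcm(17, 19) = 323: x ≡ 216 (mod 323).
  Combine with x ≡ 8 (mod 16); new modulus lcm = 5168.
    Write x = 216 + 323·t and substitute into x ≡ 8 (mod 16): 323·t ≡ 8 − 216 = -208 (mod 16).
    Reduce coefficients mod 16: 3·t ≡ 0 (mod 16).
    The inverse of 3 mod 16 is 11 (since 3·11 = 33 = 2·16 + 1), so t ≡ 11·0 = 0 ≡ 0 (mod 16).
    Then x = 216 + 323·0 = 216, valid modulo lcm(323, 16) = 5168: x ≡ 216 (mod 5168).
  Combine with x ≡ 0 (mod 9); new modulus lcm = 46512.
    Write x = 216 + 5168·t and substitute into x ≡ 0 (mod 9): 5168·t ≡ 0 − 216 = -216 (mod 9).
    Reduce coefficients mod 9: 2·t ≡ 0 (mod 9).
    The inverse of 2 mod 9 is 5 (since 2·5 = 10 = 1·9 + 1), so t ≡ 5·0 = 0 ≡ 0 (mod 9).
    Then x = 216 + 5168·0 = 216, valid modulo lcm(5168, 9) = 46512: x ≡ 216 (mod 46512).
Verify against each original: 216 mod 17 = 12, 216 mod 19 = 7, 216 mod 16 = 8, 216 mod 9 = 0.

x ≡ 216 (mod 46512).


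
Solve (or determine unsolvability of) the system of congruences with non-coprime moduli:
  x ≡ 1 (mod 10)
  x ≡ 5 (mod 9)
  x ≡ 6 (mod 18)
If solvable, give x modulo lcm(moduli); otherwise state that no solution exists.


Moduli 10, 9, 18 are not pairwise coprime, so CRT works modulo lcm(m_i) when all pairwise compatibility conditions hold.
Pairwise compatibility: gcd(m_i, m_j) must divide a_i - a_j for every pair.
Merge one congruence at a time:
  Start: x ≡ 1 (mod 10).
  Combine with x ≡ 5 (mod 9): gcd(10, 9) = 1; 5 - 1 = 4, which IS divisible by 1, so compatible.
    Write x = 1 + 10·t and substitute into x ≡ 5 (mod 9): 10·t ≡ 5 − 1 = 4 (mod 9).
    Reduce coefficients mod 9: 1·t ≡ 4 (mod 9).
    So t ≡ 4 (mod 9).
    Then x = 1 + 10·4 = 41, valid modulo lcm(10, 9) = 90: x ≡ 41 (mod 90).
  Combine with x ≡ 6 (mod 18): gcd(90, 18) = 18, and 6 - 41 = -35 is NOT divisible by 18.
    ⇒ system is inconsistent (no integer solution).

No solution (the system is inconsistent).


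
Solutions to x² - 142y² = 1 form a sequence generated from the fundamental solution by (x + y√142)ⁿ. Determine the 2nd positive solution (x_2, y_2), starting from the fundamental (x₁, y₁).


Step 1: Find the fundamental solution (x₁, y₁) of x² - 142y² = 1.
  Expand √142 as a continued fraction. a₀ = ⌊√142⌋ = 11; iterate m_{k+1} = d_k·a_k − m_k, d_{k+1} = (142 − m_{k+1}²)/d_k, a_{k+1} = ⌊(a₀ + m_{k+1})/d_{k+1}⌋ (starting m₀ = 0, d₀ = 1), with convergents p_k = a_k·p_{k-1} + p_{k-2}, q_k = a_k·q_{k-1} + q_{k-2} (p₋₁ = 1, q₋₁ = 0):
  k = 0: a₀ = 11; p₀/q₀ = 11/1; p₀² − 142·q₀² = 121 − 142 = -21.
  k = 1: m = 11, d = 21, a = ⌊(11 + 11)/21⌋ = 1; p/q = (1·11 + 1)/(1·1 + 0) = 12/1; p² − 142·q² = 144 − 142 = 2.
  k = 2: m = 10, d = 2, a = ⌊(11 + 10)/2⌋ = 10; p/q = (10·12 + 11)/(10·1 + 1) = 131/11; p² − 142·q² = 17161 − 17182 = -21.
  k = 3: m = 10, d = 21, a = ⌊(11 + 10)/21⌋ = 1; p/q = (1·131 + 12)/(1·11 + 1) = 143/12; p² − 142·q² = 20449 − 20448 = 1.
  The first convergent with p² − 142·q² = 1 gives the fundamental solution (x₁, y₁) = (143, 12).
Step 2: Apply the recurrence (x_{n+1}, y_{n+1}) = (x₁x_n + 142y₁y_n, x₁y_n + y₁x_n) repeatedly.
  From (x_1, y_1) = (143, 12): x_2 = 143·143 + 142·12·12 = 40897; y_2 = 143·12 + 12·143 = 3432.
Step 3: Verify x_2² - 142·y_2² = 1672564609 - 1672564608 = 1 (should be 1). ✓

(x_1, y_1) = (143, 12); (x_2, y_2) = (40897, 3432).


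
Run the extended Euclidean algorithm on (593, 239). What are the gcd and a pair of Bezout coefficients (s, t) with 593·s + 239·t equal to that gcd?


Euclidean algorithm on (593, 239) — divide until remainder is 0:
  593 = 2 · 239 + 115
  239 = 2 · 115 + 9
  115 = 12 · 9 + 7
  9 = 1 · 7 + 2
  7 = 3 · 2 + 1
  2 = 2 · 1 + 0
gcd(593, 239) = 1.
Track Bezout coefficients alongside the remainders: start with r₀ = 593 = a·1 + b·0 (s = 1, t = 0) and r₁ = 239 = a·0 + b·1 (s = 0, t = 1); each new remainder r_{k+1} = r_{k-1} − q_k·r_k inherits s_{k+1} = s_{k-1} − q_k·s_k, t_{k+1} = t_{k-1} − q_k·t_k, so r_k = a·s_k + b·t_k at every step:
  q = 2: r = 115, s = 1 − 2·0 = 1, t = 0 − 2·1 = -2  (check: 593·1 + 239·(-2) = 115)
  q = 2: r = 9, s = 0 − 2·1 = -2, t = 1 − 2·(-2) = 5  (check: 593·(-2) + 239·5 = 9)
  q = 12: r = 7, s = 1 − 12·(-2) = 25, t = -2 − 12·5 = -62  (check: 593·25 + 239·(-62) = 7)
  q = 1: r = 2, s = -2 − 1·25 = -27, t = 5 − 1·(-62) = 67  (check: 593·(-27) + 239·67 = 2)
  q = 3: r = 1, s = 25 − 3·(-27) = 106, t = -62 − 3·67 = -263  (check: 593·106 + 239·(-263) = 1)
The row with r = 1 (the gcd) gives the Bezout coefficients s = 106, t = -263.
Result: 593 · (106) + 239 · (-263) = 1.

gcd(593, 239) = 1; s = 106, t = -263 (check: 593·106 + 239·(-263) = 1).


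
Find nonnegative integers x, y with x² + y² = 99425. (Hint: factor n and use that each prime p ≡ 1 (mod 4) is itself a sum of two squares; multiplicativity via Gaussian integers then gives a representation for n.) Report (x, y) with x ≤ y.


Step 1: Factor n = 99425 = 5^2 · 41 · 97.
Step 2: Check the mod-4 condition on each prime factor: 5 ≡ 1 (mod 4), exponent 2; 41 ≡ 1 (mod 4), exponent 1; 97 ≡ 1 (mod 4), exponent 1.
All primes ≡ 3 (mod 4) appear to even exponent (or don't appear), so by the two-squares theorem n IS expressible as a sum of two squares.
Step 3: Build a representation. Group n = k² · m with k = 5 and m = 41 · 97 = 3977 (a product of primes ≡ 1 (mod 4)); a representation of m scales to one of n via (k·x)² + (k·y)² = k²(x² + y²). Each prime p ≡ 1 (mod 4) is itself a sum of two squares; find a² by testing p − a² for a perfect square:
  41: 41 − 1² = 40, 41 − 2² = 37, 41 − 3² = 32, 41 − 4² = 25 = 5² ⇒ 41 = 4² + 5².
  97: 97 − 1² = 96, 97 − 2² = 93, 97 − 3² = 88, 97 − 4² = 81 = 9² ⇒ 97 = 4² + 9².
  Combine using the Brahmagupta–Fibonacci identity (a² + b²)(c² + d²) = (ac − bd)² + (ad + bc)² = (ac + bd)² + (ad − bc)²:
  41 · 97 = 3977: from (4² + 5²)(4² + 9²), take (4·4 − 5·9, 4·9 + 5·4) = (16 − 45, 36 + 20) = (-29, 56); dropping signs (only squares matter) gives (29, 56); check 29² + 56² = 841 + 3136 = 3977 ✓.
  Scale by k = 5: (5·29, 5·56) = (145, 280).
Step 4: Order so x ≤ y and verify: 145² + 280² = 21025 + 78400 = 99425 = n. ✓

n = 99425 = 145² + 280² (one valid representation with x ≤ y).
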